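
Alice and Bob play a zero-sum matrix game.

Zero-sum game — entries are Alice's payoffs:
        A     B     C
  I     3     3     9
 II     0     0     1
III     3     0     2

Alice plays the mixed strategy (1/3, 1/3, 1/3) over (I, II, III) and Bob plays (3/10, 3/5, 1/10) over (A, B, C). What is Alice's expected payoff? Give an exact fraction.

Against (3/10, 3/5, 1/10), each row's expected payoff is I: 18/5; II: 1/10; III: 11/10.
Taking the (1/3, 1/3, 1/3)-weighted average: (1/3)·(18/5) + (1/3)·(1/10) + (1/3)·(11/10) = 8/5.

8/5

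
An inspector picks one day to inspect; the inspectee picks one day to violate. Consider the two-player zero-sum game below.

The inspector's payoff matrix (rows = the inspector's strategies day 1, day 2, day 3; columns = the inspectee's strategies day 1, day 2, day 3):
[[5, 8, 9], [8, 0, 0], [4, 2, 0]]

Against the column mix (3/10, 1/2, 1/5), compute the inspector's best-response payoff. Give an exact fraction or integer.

73/10

day 1: (5)·(3/10) + (8)·(1/2) + (9)·(1/5) = 73/10.
day 2: (8)·(3/10) + (0)·(1/2) + (0)·(1/5) = 12/5.
day 3: (4)·(3/10) + (2)·(1/2) + (0)·(1/5) = 11/5.
The best pure response is day 1 with expected payoff 73/10.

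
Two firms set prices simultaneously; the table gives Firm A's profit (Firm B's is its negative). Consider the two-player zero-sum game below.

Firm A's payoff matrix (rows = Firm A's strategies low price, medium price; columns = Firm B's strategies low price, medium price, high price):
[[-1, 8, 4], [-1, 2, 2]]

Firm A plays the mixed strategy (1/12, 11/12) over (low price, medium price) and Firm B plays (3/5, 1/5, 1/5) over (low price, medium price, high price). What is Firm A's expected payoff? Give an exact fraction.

Against (3/5, 1/5, 1/5), each row's expected payoff is low price: 9/5; medium price: 1/5.
Taking the (1/12, 11/12)-weighted average: (1/12)·(9/5) + (11/12)·(1/5) = 1/3.

1/3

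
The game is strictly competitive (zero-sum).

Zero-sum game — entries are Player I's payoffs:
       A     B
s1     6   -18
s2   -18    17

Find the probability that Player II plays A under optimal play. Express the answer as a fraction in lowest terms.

35/59

Row minima are -18 and -18, so Player I's maximin is -18; column maxima are 6 and 17, so Player II's minimax is 6. These differ, so the equilibrium is in mixed strategies.
Let Player II play A with probability q. Player I is indifferent when 6q − 18(1−q) = −18q + 17(1−q), giving q = 35/59.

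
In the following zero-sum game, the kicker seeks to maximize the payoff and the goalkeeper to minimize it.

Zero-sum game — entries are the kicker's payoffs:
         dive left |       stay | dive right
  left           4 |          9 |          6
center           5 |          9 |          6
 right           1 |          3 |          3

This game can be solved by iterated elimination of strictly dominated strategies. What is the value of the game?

Row right is strictly dominated by row left (4>1, 9>3, 6>3); eliminate right.
Column stay is strictly dominated by dive left for the goalkeeper (4<9, 5<9); eliminate stay.
Column dive right is strictly dominated by dive left for the goalkeeper (4<6, 5<6); eliminate dive right.
Row left is strictly dominated by row center (5>4); eliminate left.
Only (center, dive left) remains, with payoff 5.

5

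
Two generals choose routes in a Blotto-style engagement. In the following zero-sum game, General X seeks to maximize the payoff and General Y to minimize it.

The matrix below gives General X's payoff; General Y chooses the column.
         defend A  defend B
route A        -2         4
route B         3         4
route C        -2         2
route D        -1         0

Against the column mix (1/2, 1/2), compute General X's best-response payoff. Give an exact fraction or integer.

7/2

route A: (-2)·(1/2) + (4)·(1/2) = 1.
route B: (3)·(1/2) + (4)·(1/2) = 7/2.
route C: (-2)·(1/2) + (2)·(1/2) = 0.
route D: (-1)·(1/2) + (0)·(1/2) = -1/2.
The best pure response is route B with expected payoff 7/2.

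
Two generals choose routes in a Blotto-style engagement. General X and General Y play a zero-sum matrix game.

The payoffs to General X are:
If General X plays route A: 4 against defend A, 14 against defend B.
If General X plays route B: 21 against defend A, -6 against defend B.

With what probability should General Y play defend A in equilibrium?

Row minima are 4 and -6, so General X's maximin is 4; column maxima are 21 and 14, so General Y's minimax is 14. These differ, so the equilibrium is in mixed strategies.
Let General Y play defend A with probability q. General X is indifferent when 4q + 14(1−q) = 21q − 6(1−q), giving q = 20/37.

20/37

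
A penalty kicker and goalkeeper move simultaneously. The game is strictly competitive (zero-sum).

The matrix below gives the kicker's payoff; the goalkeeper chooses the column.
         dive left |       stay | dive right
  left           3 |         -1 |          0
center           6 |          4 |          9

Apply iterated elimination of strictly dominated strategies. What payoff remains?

4

Column dive left is strictly dominated by stay for the goalkeeper (-1<3, 4<6); eliminate dive left.
Row left is strictly dominated by row center (4>-1, 9>0); eliminate left.
Column dive right is strictly dominated by stay for the goalkeeper (4<9); eliminate dive right.
Only (center, stay) remains, with payoff 4.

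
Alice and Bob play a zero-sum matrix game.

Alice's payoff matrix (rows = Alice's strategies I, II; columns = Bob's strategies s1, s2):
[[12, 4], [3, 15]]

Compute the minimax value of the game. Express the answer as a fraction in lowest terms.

42/5

Row minima are 4 and 3, so Alice's maximin is 4; column maxima are 12 and 15, so Bob's minimax is 12. These differ, so the equilibrium is in mixed strategies.
Let Alice play I with probability p. Bob is indifferent when 12p + 3(1−p) = 4p + 15(1−p), giving p = 3/5.
Let Bob play s1 with probability q. Alice is indifferent when 12q + 4(1−q) = 3q + 15(1−q), giving q = 11/20.
The value is 12·(11/20) + (4)·(9/20) = 42/5.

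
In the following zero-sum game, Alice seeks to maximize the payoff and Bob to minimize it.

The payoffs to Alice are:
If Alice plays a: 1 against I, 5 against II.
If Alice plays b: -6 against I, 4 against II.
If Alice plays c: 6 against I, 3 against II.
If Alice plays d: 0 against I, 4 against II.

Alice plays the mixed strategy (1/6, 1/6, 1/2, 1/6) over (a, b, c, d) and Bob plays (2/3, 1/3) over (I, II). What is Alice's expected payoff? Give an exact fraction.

Against (2/3, 1/3), each row's expected payoff is a: 7/3; b: -8/3; c: 5; d: 4/3.
Taking the (1/6, 1/6, 1/2, 1/6)-weighted average: (1/6)·(7/3) + (1/6)·(-8/3) + (1/2)·(5) + (1/6)·(4/3) = 8/3.

8/3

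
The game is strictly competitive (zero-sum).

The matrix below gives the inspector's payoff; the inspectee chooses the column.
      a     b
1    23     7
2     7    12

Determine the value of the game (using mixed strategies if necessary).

227/21

Row minima are 7 and 7, so the inspector's maximin is 7; column maxima are 23 and 12, so the inspectee's minimax is 12. These differ, so the equilibrium is in mixed strategies.
Let the inspector play 1 with probability p. The inspectee is indifferent when 23p + 7(1−p) = 7p + 12(1−p), giving p = 5/21.
Let the inspectee play a with probability q. The inspector is indifferent when 23q + 7(1−q) = 7q + 12(1−q), giving q = 5/21.
The value is 23·(5/21) + (7)·(16/21) = 227/21.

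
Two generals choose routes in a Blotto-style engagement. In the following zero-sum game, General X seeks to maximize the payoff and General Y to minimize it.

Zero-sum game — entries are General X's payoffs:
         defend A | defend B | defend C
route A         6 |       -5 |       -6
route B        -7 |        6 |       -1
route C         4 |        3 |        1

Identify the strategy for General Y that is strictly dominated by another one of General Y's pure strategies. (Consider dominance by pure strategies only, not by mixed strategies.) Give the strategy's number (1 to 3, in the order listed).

General Y prefers columns that give General X less. Compare defend B with defend C: -6 < -5, -1 < 6, 1 < 3.
So defend C strictly dominates defend B for General Y; defend B is strictly dominated.

2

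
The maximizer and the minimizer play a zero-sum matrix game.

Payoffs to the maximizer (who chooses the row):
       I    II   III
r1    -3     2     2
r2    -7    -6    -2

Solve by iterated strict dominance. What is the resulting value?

Column III is strictly dominated by I for the minimizer (-3<2, -7<-2); eliminate III.
Column II is strictly dominated by I for the minimizer (-3<2, -7<-6); eliminate II.
Row r2 is strictly dominated by row r1 (-3>-7); eliminate r2.
Only (r1, I) remains, with payoff -3.

-3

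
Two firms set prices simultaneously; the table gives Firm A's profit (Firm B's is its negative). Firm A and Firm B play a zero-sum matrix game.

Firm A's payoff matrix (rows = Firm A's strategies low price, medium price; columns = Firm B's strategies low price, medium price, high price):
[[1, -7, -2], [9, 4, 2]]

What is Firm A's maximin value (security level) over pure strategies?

2

The worst-case payoff for each row is low price: -7, medium price: 2.
The best of these is 2.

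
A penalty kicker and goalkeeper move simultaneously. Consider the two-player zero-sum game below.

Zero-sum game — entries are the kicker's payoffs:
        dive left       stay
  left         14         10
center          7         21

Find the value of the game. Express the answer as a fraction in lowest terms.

112/9

Row minima are 10 and 7, so the kicker's maximin is 10; column maxima are 14 and 21, so the goalkeeper's minimax is 14. These differ, so the equilibrium is in mixed strategies.
Let the kicker play left with probability p. The goalkeeper is indifferent when 14p + 7(1−p) = 10p + 21(1−p), giving p = 7/9.
Let the goalkeeper play dive left with probability q. The kicker is indifferent when 14q + 10(1−q) = 7q + 21(1−q), giving q = 11/18.
The value is 14·(11/18) + (10)·(7/18) = 112/9.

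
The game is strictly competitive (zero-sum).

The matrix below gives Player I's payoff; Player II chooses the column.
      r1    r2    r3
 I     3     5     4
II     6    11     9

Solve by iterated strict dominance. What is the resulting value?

6

Column r3 is strictly dominated by r1 for Player II (3<4, 6<9); eliminate r3.
Row I is strictly dominated by row II (6>3, 11>5); eliminate I.
Column r2 is strictly dominated by r1 for Player II (6<11); eliminate r2.
Only (II, r1) remains, with payoff 6.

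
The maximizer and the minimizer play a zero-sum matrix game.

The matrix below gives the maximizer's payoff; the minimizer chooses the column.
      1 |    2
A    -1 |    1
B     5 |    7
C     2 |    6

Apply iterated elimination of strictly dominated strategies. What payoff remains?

Row C is strictly dominated by row B (5>2, 7>6); eliminate C.
Row A is strictly dominated by row B (5>-1, 7>1); eliminate A.
Column 2 is strictly dominated by 1 for the minimizer (5<7); eliminate 2.
Only (B, 1) remains, with payoff 5.

5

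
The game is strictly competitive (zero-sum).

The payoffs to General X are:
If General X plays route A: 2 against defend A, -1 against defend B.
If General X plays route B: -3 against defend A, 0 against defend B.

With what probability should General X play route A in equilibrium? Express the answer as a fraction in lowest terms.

Row minima are -1 and -3, so General X's maximin is -1; column maxima are 2 and 0, so General Y's minimax is 0. These differ, so the equilibrium is in mixed strategies.
Let General X play route A with probability p. General Y is indifferent when 2p − 3(1−p) = −p, giving p = 1/2.

1/2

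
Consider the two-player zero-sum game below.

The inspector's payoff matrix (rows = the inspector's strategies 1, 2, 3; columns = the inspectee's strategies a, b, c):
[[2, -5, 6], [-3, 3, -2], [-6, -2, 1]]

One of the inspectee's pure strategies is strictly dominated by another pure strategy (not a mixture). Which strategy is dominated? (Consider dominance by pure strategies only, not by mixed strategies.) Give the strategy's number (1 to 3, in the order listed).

3

The inspectee prefers columns that give the inspector less. Compare c with a: 2 < 6, -3 < -2, -6 < 1.
So a strictly dominates c for the inspectee; c is strictly dominated.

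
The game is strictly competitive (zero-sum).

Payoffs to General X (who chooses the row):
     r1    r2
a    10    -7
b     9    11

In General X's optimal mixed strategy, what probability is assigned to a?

2/19

Row minima are -7 and 9, so General X's maximin is 9; column maxima are 10 and 11, so General Y's minimax is 10. These differ, so the equilibrium is in mixed strategies.
Let General X play a with probability p. General Y is indifferent when 10p + 9(1−p) = −7p + 11(1−p), giving p = 2/19.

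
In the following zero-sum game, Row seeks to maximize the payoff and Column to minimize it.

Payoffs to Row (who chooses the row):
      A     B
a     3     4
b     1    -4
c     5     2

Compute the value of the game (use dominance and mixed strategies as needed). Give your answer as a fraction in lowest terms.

7/2

Row b is strictly dominated by row c, so Row never plays it.
The remaining 2×2 game on (a, c) × (A, B) has no saddle point. Let Row play a with probability p; indifference gives 3p + 5(1−p) = 4p + 2(1−p), so p = 3/4.
Similarly Column's optimal q on A is 1/2, and the value is 3·(1/2) + (4)·(1/2) = 7/2.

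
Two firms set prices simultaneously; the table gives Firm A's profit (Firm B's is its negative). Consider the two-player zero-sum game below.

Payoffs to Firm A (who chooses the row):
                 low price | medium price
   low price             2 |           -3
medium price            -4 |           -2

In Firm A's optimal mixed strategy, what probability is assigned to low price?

Row minima are -3 and -4, so Firm A's maximin is -3; column maxima are 2 and -2, so Firm B's minimax is -2. These differ, so the equilibrium is in mixed strategies.
Let Firm A play low price with probability p. Firm B is indifferent when 2p − 4(1−p) = −3p − 2(1−p), giving p = 2/7.

2/7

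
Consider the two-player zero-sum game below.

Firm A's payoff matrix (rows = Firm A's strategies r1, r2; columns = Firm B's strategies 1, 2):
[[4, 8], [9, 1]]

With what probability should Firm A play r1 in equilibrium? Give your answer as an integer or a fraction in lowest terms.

2/3

Row minima are 4 and 1, so Firm A's maximin is 4; column maxima are 9 and 8, so Firm B's minimax is 8. These differ, so the equilibrium is in mixed strategies.
Let Firm A play r1 with probability p. Firm B is indifferent when 4p + 9(1−p) = 8p + (1−p), giving p = 2/3.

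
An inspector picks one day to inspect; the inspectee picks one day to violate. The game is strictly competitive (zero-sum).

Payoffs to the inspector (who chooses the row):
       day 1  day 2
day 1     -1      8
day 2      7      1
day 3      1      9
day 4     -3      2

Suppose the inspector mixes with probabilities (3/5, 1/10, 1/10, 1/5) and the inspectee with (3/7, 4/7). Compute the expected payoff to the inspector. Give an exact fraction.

118/35

Against (3/7, 4/7), each row's expected payoff is day 1: 29/7; day 2: 25/7; day 3: 39/7; day 4: -1/7.
Taking the (3/5, 1/10, 1/10, 1/5)-weighted average: (3/5)·(29/7) + (1/10)·(25/7) + (1/10)·(39/7) + (1/5)·(-1/7) = 118/35.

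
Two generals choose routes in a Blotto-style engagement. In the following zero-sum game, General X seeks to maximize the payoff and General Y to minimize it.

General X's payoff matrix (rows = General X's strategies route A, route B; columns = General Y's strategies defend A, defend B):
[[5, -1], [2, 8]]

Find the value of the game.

Row minima are -1 and 2, so General X's maximin is 2; column maxima are 5 and 8, so General Y's minimax is 5. These differ, so the equilibrium is in mixed strategies.
Let General X play route A with probability p. General Y is indifferent when 5p + 2(1−p) = −p + 8(1−p), giving p = 1/2.
Let General Y play defend A with probability q. General X is indifferent when 5q − (1−q) = 2q + 8(1−q), giving q = 3/4.
The value is 5·(3/4) + (-1)·(1/4) = 7/2.

7/2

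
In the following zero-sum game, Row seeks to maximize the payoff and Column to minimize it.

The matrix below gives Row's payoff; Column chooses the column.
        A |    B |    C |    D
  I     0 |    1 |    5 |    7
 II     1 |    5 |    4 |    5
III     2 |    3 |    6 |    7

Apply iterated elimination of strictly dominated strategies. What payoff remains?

2

Column C is strictly dominated by A for Column (0<5, 1<4, 2<6); eliminate C.
Column B is strictly dominated by A for Column (0<1, 1<5, 2<3); eliminate B.
Column D is strictly dominated by A for Column (0<7, 1<5, 2<7); eliminate D.
Row II is strictly dominated by row III (2>1); eliminate II.
Row I is strictly dominated by row III (2>0); eliminate I.
Only (III, A) remains, with payoff 2.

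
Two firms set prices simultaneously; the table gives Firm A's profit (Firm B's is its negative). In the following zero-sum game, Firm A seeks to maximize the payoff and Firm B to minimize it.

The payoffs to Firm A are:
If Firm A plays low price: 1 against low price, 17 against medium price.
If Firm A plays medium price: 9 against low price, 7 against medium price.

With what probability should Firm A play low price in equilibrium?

1/9

Row minima are 1 and 7, so Firm A's maximin is 7; column maxima are 9 and 17, so Firm B's minimax is 9. These differ, so the equilibrium is in mixed strategies.
Let Firm A play low price with probability p. Firm B is indifferent when p + 9(1−p) = 17p + 7(1−p), giving p = 1/9.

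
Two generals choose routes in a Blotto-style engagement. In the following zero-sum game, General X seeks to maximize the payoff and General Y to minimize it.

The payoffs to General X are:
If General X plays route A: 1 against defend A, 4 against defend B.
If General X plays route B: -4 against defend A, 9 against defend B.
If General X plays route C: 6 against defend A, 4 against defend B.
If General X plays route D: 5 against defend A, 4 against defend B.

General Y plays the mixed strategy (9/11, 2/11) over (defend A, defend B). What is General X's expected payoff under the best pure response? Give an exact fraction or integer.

62/11

route A: (1)·(9/11) + (4)·(2/11) = 17/11.
route B: (-4)·(9/11) + (9)·(2/11) = -18/11.
route C: (6)·(9/11) + (4)·(2/11) = 62/11.
route D: (5)·(9/11) + (4)·(2/11) = 53/11.
The best pure response is route C with expected payoff 62/11.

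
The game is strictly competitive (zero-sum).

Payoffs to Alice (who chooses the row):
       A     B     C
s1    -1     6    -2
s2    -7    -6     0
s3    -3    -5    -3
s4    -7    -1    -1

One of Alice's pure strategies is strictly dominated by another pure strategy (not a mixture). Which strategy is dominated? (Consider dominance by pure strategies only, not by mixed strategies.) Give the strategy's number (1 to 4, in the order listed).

Compare s3 with s1: -1 > -3, 6 > -5, -2 > -3.
So s1 strictly dominates s3 for Alice; s3 is strictly dominated.

3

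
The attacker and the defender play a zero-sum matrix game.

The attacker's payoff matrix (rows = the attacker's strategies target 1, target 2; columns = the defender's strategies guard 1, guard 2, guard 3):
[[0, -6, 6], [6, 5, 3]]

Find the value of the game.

24/7

Column guard 1 is strictly dominated by guard 2 for the defender (it gives the attacker more in every row).
The remaining 2×2 game on (target 1, target 2) × (guard 2, guard 3) has no saddle point. Let the attacker play target 1 with probability p; indifference gives −6p + 5(1−p) = 6p + 3(1−p), so p = 1/7.
Similarly the defender's optimal q on guard 2 is 3/14, and the value is -6·(3/14) + (6)·(11/14) = 24/7.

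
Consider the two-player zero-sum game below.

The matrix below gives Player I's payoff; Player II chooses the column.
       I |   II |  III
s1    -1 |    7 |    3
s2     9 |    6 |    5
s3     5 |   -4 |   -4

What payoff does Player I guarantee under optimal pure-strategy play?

5

Row minima: -1, 5, -4 → Player I's maximin is 5.
Column maxima: 9, 7, 5 → Player II's minimax is 5.
They coincide at (s2, III), so the value is 5.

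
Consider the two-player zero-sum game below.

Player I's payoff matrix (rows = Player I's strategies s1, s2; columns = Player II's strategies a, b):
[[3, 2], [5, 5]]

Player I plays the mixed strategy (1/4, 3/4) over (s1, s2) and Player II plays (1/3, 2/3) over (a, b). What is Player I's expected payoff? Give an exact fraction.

Against (1/3, 2/3), each row's expected payoff is s1: 7/3; s2: 5.
Taking the (1/4, 3/4)-weighted average: (1/4)·(7/3) + (3/4)·(5) = 13/3.

13/3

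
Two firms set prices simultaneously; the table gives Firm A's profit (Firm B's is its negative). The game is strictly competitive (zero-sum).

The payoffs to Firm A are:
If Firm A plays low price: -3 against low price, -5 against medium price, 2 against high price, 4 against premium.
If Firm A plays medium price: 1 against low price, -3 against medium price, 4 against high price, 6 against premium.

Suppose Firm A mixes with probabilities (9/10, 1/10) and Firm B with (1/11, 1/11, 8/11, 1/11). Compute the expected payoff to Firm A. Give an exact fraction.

Against (1/11, 1/11, 8/11, 1/11), each row's expected payoff is low price: 12/11; medium price: 36/11.
Taking the (9/10, 1/10)-weighted average: (9/10)·(12/11) + (1/10)·(36/11) = 72/55.

72/55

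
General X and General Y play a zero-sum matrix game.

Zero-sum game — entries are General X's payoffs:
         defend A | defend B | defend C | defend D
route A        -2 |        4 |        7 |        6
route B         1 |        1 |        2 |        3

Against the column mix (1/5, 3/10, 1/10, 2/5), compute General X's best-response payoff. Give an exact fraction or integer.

39/10

route A: (-2)·(1/5) + (4)·(3/10) + (7)·(1/10) + (6)·(2/5) = 39/10.
route B: (1)·(1/5) + (1)·(3/10) + (2)·(1/10) + (3)·(2/5) = 19/10.
The best pure response is route A with expected payoff 39/10.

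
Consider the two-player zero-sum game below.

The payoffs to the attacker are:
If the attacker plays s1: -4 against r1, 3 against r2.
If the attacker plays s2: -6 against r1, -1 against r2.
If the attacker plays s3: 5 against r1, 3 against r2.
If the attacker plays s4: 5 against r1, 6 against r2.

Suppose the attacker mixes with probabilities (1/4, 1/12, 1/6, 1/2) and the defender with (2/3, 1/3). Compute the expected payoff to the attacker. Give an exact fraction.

47/18

Against (2/3, 1/3), each row's expected payoff is s1: -5/3; s2: -13/3; s3: 13/3; s4: 16/3.
Taking the (1/4, 1/12, 1/6, 1/2)-weighted average: (1/4)·(-5/3) + (1/12)·(-13/3) + (1/6)·(13/3) + (1/2)·(16/3) = 47/18.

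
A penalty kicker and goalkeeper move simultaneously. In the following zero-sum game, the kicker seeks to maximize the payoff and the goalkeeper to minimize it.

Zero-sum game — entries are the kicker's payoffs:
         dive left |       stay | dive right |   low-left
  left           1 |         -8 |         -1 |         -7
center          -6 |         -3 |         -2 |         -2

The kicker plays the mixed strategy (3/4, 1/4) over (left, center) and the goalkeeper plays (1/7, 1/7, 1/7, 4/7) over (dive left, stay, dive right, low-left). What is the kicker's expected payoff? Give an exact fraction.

-127/28

Against (1/7, 1/7, 1/7, 4/7), each row's expected payoff is left: -36/7; center: -19/7.
Taking the (3/4, 1/4)-weighted average: (3/4)·(-36/7) + (1/4)·(-19/7) = -127/28.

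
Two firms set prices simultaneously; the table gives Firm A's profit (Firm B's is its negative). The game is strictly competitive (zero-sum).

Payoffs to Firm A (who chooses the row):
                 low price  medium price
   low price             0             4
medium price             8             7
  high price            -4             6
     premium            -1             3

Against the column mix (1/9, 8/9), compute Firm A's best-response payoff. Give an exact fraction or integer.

64/9

low price: (0)·(1/9) + (4)·(8/9) = 32/9.
medium price: (8)·(1/9) + (7)·(8/9) = 64/9.
high price: (-4)·(1/9) + (6)·(8/9) = 44/9.
premium: (-1)·(1/9) + (3)·(8/9) = 23/9.
The best pure response is medium price with expected payoff 64/9.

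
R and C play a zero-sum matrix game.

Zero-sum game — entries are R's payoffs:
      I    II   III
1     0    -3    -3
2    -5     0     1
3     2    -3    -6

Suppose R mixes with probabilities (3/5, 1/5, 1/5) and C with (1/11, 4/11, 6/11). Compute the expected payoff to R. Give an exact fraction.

Against (1/11, 4/11, 6/11), each row's expected payoff is 1: -30/11; 2: 1/11; 3: -46/11.
Taking the (3/5, 1/5, 1/5)-weighted average: (3/5)·(-30/11) + (1/5)·(1/11) + (1/5)·(-46/11) = -27/11.

-27/11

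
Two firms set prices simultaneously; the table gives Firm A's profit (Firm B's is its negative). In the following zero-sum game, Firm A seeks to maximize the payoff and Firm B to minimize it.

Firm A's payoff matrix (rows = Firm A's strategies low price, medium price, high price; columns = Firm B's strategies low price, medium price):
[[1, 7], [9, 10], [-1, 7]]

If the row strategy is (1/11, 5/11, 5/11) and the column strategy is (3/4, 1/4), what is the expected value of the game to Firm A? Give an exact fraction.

Against (3/4, 1/4), each row's expected payoff is low price: 5/2; medium price: 37/4; high price: 1.
Taking the (1/11, 5/11, 5/11)-weighted average: (1/11)·(5/2) + (5/11)·(37/4) + (5/11)·(1) = 215/44.

215/44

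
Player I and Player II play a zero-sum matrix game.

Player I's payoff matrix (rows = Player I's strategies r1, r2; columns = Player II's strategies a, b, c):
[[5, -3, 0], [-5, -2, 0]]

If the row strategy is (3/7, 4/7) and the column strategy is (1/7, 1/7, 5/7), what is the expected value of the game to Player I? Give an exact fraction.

-22/49

Against (1/7, 1/7, 5/7), each row's expected payoff is r1: 2/7; r2: -1.
Taking the (3/7, 4/7)-weighted average: (3/7)·(2/7) + (4/7)·(-1) = -22/49.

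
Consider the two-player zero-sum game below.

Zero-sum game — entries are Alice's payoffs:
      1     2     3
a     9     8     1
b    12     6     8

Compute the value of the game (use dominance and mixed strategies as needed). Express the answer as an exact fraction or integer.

58/9

Column 1 is strictly dominated by 2 for Bob (it gives Alice more in every row).
The remaining 2×2 game on (a, b) × (2, 3) has no saddle point. Let Alice play a with probability p; indifference gives 8p + 6(1−p) = p + 8(1−p), so p = 2/9.
Similarly Bob's optimal q on 2 is 7/9, and the value is 8·(7/9) + (1)·(2/9) = 58/9.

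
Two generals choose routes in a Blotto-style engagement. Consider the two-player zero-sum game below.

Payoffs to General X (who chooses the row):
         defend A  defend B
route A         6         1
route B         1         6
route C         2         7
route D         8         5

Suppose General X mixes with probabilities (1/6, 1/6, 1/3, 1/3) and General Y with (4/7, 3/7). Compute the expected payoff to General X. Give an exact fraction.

67/14

Against (4/7, 3/7), each row's expected payoff is route A: 27/7; route B: 22/7; route C: 29/7; route D: 47/7.
Taking the (1/6, 1/6, 1/3, 1/3)-weighted average: (1/6)·(27/7) + (1/6)·(22/7) + (1/3)·(29/7) + (1/3)·(47/7) = 67/14.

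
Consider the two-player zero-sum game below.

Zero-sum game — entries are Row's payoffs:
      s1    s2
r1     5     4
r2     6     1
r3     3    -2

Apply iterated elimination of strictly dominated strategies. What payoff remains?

Row r3 is strictly dominated by row r1 (5>3, 4>-2); eliminate r3.
Column s1 is strictly dominated by s2 for Column (4<5, 1<6); eliminate s1.
Row r2 is strictly dominated by row r1 (4>1); eliminate r2.
Only (r1, s2) remains, with payoff 4.

4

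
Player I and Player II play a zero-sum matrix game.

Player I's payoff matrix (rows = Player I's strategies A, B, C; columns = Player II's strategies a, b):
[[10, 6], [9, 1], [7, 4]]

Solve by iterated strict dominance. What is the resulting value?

Column a is strictly dominated by b for Player II (6<10, 1<9, 4<7); eliminate a.
Row C is strictly dominated by row A (6>4); eliminate C.
Row B is strictly dominated by row A (6>1); eliminate B.
Only (A, b) remains, with payoff 6.

6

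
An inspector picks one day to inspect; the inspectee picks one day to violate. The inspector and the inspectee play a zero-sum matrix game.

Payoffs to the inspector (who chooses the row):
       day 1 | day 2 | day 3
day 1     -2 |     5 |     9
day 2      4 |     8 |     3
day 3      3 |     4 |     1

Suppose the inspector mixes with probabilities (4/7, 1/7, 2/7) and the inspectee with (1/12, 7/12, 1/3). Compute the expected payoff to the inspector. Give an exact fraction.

209/42

Against (1/12, 7/12, 1/3), each row's expected payoff is day 1: 23/4; day 2: 6; day 3: 35/12.
Taking the (4/7, 1/7, 2/7)-weighted average: (4/7)·(23/4) + (1/7)·(6) + (2/7)·(35/12) = 209/42.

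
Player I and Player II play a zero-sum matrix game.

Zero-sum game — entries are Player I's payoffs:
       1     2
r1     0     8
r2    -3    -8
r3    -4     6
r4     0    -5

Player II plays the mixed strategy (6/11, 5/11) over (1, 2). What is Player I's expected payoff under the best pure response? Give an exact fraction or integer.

r1: (0)·(6/11) + (8)·(5/11) = 40/11.
r2: (-3)·(6/11) + (-8)·(5/11) = -58/11.
r3: (-4)·(6/11) + (6)·(5/11) = 6/11.
r4: (0)·(6/11) + (-5)·(5/11) = -25/11.
The best pure response is r1 with expected payoff 40/11.

40/11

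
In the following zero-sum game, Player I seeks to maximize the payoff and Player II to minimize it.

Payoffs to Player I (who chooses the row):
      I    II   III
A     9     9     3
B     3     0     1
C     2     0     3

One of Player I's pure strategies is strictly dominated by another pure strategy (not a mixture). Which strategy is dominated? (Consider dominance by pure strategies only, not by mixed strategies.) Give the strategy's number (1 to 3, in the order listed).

Compare B with A: 9 > 3, 9 > 0, 3 > 1.
So A strictly dominates B for Player I; B is strictly dominated.

2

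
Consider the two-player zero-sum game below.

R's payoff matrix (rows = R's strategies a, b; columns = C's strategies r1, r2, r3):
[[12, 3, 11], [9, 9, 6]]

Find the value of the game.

81/11

Column r1 is strictly dominated by r3 for C (it gives R more in every row).
The remaining 2×2 game on (a, b) × (r2, r3) has no saddle point. Let R play a with probability p; indifference gives 3p + 9(1−p) = 11p + 6(1−p), so p = 3/11.
Similarly C's optimal q on r2 is 5/11, and the value is 3·(5/11) + (11)·(6/11) = 81/11.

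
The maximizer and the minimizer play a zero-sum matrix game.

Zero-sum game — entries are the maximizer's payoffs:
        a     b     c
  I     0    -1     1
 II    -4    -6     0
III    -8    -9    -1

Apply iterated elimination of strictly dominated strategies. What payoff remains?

Row III is strictly dominated by row I (0>-8, -1>-9, 1>-1); eliminate III.
Column c is strictly dominated by a for the minimizer (0<1, -4<0); eliminate c.
Column a is strictly dominated by b for the minimizer (-1<0, -6<-4); eliminate a.
Row II is strictly dominated by row I (-1>-6); eliminate II.
Only (I, b) remains, with payoff -1.

-1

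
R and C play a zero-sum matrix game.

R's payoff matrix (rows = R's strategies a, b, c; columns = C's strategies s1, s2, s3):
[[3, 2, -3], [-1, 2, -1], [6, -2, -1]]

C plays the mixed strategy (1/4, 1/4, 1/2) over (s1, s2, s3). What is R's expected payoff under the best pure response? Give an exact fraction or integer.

1/2

a: (3)·(1/4) + (2)·(1/4) + (-3)·(1/2) = -1/4.
b: (-1)·(1/4) + (2)·(1/4) + (-1)·(1/2) = -1/4.
c: (6)·(1/4) + (-2)·(1/4) + (-1)·(1/2) = 1/2.
The best pure response is c with expected payoff 1/2.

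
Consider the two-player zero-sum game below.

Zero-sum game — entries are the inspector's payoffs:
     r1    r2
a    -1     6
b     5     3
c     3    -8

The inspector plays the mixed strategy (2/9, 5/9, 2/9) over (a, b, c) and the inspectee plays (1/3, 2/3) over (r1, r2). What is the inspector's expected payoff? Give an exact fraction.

Against (1/3, 2/3), each row's expected payoff is a: 11/3; b: 11/3; c: -13/3.
Taking the (2/9, 5/9, 2/9)-weighted average: (2/9)·(11/3) + (5/9)·(11/3) + (2/9)·(-13/3) = 17/9.

17/9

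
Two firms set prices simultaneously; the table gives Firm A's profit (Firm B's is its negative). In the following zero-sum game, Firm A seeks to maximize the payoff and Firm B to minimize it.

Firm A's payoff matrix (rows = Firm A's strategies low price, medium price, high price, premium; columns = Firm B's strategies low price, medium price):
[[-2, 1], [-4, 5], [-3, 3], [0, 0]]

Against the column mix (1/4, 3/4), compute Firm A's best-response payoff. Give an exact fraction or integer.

low price: (-2)·(1/4) + (1)·(3/4) = 1/4.
medium price: (-4)·(1/4) + (5)·(3/4) = 11/4.
high price: (-3)·(1/4) + (3)·(3/4) = 3/2.
premium: (0)·(1/4) + (0)·(3/4) = 0.
The best pure response is medium price with expected payoff 11/4.

11/4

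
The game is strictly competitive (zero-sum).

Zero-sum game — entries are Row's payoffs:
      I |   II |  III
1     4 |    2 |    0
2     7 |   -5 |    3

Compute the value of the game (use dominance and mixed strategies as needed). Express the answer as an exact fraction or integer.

Column I is strictly dominated by III for Column (it gives Row more in every row).
The remaining 2×2 game on (1, 2) × (II, III) has no saddle point. Let Row play 1 with probability p; indifference gives 2p − 5(1−p) = 3(1−p), so p = 4/5.
Similarly Column's optimal q on II is 3/10, and the value is 2·(3/10) + (0)·(7/10) = 3/5.

3/5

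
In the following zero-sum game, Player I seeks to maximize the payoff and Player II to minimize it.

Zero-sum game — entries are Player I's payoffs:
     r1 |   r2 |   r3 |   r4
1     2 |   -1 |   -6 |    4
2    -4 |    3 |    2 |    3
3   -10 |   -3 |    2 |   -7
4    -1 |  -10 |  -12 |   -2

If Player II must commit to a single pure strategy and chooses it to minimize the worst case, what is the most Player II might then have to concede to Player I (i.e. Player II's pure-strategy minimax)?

2

The worst case (largest entry) in each column is r1: 2, r2: 3, r3: 2, r4: 4.
The best (smallest) of these is 2.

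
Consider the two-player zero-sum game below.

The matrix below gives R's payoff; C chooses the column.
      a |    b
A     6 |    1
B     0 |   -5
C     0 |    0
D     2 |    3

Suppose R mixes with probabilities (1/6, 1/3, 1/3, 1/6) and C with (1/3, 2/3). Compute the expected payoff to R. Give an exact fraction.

Against (1/3, 2/3), each row's expected payoff is A: 8/3; B: -10/3; C: 0; D: 8/3.
Taking the (1/6, 1/3, 1/3, 1/6)-weighted average: (1/6)·(8/3) + (1/3)·(-10/3) + (1/3)·(0) + (1/6)·(8/3) = -2/9.

-2/9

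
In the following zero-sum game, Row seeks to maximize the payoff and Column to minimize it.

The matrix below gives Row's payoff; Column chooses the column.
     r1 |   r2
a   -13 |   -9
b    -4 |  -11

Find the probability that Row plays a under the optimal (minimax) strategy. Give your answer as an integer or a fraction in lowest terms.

7/11

Row minima are -13 and -11, so Row's maximin is -11; column maxima are -4 and -9, so Column's minimax is -9. These differ, so the equilibrium is in mixed strategies.
Let Row play a with probability p. Column is indifferent when −13p − 4(1−p) = −9p − 11(1−p), giving p = 7/11.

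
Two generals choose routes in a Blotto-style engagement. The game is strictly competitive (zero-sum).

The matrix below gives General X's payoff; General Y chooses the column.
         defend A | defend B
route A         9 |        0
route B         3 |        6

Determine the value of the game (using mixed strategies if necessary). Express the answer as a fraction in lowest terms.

Row minima are 0 and 3, so General X's maximin is 3; column maxima are 9 and 6, so General Y's minimax is 6. These differ, so the equilibrium is in mixed strategies.
Let General X play route A with probability p. General Y is indifferent when 9p + 3(1−p) = 6(1−p), giving p = 1/4.
Let General Y play defend A with probability q. General X is indifferent when 9q = 3q + 6(1−q), giving q = 1/2.
The value is 9·(1/2) + (0)·(1/2) = 9/2.

9/2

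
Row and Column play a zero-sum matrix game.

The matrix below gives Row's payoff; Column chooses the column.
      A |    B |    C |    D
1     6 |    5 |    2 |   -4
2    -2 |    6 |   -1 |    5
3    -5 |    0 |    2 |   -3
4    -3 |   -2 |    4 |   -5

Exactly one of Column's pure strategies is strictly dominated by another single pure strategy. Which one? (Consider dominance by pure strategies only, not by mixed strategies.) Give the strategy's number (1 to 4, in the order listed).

2

Column prefers columns that give Row less. Compare B with D: -4 < 5, 5 < 6, -3 < 0, -5 < -2.
So D strictly dominates B for Column; B is strictly dominated.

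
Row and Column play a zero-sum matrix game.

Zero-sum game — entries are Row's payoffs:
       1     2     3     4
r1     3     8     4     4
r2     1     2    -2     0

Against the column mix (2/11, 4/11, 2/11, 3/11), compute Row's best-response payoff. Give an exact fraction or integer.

58/11

r1: (3)·(2/11) + (8)·(4/11) + (4)·(2/11) + (4)·(3/11) = 58/11.
r2: (1)·(2/11) + (2)·(4/11) + (-2)·(2/11) + (0)·(3/11) = 6/11.
The best pure response is r1 with expected payoff 58/11.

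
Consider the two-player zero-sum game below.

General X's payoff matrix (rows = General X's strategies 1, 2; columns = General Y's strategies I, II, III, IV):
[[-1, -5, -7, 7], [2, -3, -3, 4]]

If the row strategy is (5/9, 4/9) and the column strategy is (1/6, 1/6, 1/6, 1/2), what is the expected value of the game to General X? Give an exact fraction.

Against (1/6, 1/6, 1/6, 1/2), each row's expected payoff is 1: 4/3; 2: 4/3.
Taking the (5/9, 4/9)-weighted average: (5/9)·(4/3) + (4/9)·(4/3) = 4/3.

4/3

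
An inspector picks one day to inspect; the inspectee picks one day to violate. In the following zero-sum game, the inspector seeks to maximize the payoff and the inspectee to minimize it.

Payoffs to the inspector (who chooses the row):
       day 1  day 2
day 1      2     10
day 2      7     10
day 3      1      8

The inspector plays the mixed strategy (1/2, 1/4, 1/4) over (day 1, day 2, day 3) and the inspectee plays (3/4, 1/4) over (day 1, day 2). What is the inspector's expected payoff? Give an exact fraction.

Against (3/4, 1/4), each row's expected payoff is day 1: 4; day 2: 31/4; day 3: 11/4.
Taking the (1/2, 1/4, 1/4)-weighted average: (1/2)·(4) + (1/4)·(31/4) + (1/4)·(11/4) = 37/8.

37/8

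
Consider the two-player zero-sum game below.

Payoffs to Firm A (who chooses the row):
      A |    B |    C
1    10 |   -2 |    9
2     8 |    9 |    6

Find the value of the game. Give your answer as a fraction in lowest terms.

93/14

Column A is strictly dominated by C for Firm B (it gives Firm A more in every row).
The remaining 2×2 game on (1, 2) × (B, C) has no saddle point. Let Firm A play 1 with probability p; indifference gives −2p + 9(1−p) = 9p + 6(1−p), so p = 3/14.
Similarly Firm B's optimal q on B is 3/14, and the value is -2·(3/14) + (9)·(11/14) = 93/14.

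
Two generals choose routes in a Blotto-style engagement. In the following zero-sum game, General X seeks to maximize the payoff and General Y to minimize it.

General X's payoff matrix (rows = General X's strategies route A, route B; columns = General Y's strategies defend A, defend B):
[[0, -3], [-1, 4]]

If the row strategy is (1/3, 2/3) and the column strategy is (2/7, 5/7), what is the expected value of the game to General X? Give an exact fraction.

Against (2/7, 5/7), each row's expected payoff is route A: -15/7; route B: 18/7.
Taking the (1/3, 2/3)-weighted average: (1/3)·(-15/7) + (2/3)·(18/7) = 1.

1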